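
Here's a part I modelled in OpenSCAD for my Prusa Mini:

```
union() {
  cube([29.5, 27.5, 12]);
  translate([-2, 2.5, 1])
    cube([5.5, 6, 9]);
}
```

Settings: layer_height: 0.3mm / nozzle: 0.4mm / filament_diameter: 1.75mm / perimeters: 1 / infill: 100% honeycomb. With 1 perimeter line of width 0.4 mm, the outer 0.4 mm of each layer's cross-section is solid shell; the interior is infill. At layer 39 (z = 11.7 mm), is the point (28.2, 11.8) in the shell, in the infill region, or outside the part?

At z = 11.7 mm: the cube is present — its section is the full 29.5×27.5 rectangle; the cube at (-2, 2.5) does not reach this height (z outside [1, 10]); Taking the union: only the 29.5×27.5 cube is present, so the union is just that shape — 1 connected region. Overall, the cross-section is a single solid region. The nearest boundary edge runs (29.50, 0.00)→(29.50, 27.50); distance from the point to it = 1.30 mm. The point is inside the cross-section and 1.30 mm from the nearest boundary — more than the 0.4 mm shell width (1 × 0.4), so it's in the infill interior.

infill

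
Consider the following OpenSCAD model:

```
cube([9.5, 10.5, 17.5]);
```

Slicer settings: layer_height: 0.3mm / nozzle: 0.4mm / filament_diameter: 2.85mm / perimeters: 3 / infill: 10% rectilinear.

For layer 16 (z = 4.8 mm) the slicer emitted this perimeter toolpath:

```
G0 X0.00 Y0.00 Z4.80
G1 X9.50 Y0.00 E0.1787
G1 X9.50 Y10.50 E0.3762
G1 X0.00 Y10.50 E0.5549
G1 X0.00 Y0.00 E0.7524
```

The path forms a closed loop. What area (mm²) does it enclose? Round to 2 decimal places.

99.75 mm²

Apply the shoelace formula to the sequence of (X, Y) vertices; enclosed area = 99.75 mm².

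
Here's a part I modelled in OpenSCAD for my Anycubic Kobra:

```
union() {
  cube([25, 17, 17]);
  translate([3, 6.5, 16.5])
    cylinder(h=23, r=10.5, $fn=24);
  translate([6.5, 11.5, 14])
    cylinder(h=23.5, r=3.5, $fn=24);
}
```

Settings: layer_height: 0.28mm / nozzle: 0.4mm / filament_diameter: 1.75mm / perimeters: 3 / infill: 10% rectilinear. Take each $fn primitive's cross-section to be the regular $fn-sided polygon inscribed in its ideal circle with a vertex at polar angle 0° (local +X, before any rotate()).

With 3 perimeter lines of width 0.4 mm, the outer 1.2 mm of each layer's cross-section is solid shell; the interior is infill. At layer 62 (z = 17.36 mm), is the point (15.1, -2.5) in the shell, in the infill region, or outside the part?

outside

At z = 17.36 mm: the cube does not reach this height (z outside [0, 17]); the r=10.5 cylinder at (3, 6.5) contributes a regular 24-gon of circumradius 10.5; the cylinder at (6.5, 11.5): section is a regular 24-gon, circumradius r=3.5; Combining (union): the r=3.5 cylinder at (6.5, 11.5) lies entirely inside the r=10.5 cylinder at (3, 6.5), so the union is just the r=10.5 cylinder at (3, 6.5) — 1 connected region. Overall, the cross-section is a single solid region. The nearest boundary edge runs (12.09, 1.25)→(10.42, -0.92); distance from the point to it = 4.67 mm. The point is not inside any of the regions above, so it lies outside the cross-section (4.67 mm from the nearest boundary).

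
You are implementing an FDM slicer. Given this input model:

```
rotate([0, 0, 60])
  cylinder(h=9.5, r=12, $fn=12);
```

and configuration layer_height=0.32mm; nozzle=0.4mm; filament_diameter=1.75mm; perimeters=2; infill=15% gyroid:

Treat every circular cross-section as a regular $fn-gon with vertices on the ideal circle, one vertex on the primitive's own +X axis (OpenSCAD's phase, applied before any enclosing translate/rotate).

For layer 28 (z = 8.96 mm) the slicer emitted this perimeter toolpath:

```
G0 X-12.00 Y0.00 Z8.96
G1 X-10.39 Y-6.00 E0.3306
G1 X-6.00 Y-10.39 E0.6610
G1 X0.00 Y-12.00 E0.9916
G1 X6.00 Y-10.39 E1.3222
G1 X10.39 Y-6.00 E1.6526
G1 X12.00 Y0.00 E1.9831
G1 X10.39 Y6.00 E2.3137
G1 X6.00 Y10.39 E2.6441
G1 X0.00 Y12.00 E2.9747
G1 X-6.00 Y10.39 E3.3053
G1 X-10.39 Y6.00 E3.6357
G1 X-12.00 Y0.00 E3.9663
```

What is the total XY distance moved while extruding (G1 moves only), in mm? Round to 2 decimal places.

74.53 mm

Sum the Euclidean lengths of each G1 segment: total = 74.53 mm.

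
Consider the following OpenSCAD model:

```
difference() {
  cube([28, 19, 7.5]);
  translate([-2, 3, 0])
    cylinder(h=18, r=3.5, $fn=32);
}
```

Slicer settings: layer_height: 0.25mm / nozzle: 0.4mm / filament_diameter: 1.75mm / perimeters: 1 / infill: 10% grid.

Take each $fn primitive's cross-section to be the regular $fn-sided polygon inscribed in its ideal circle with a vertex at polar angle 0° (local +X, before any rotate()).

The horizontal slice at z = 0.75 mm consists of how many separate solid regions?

At z = 0.75 mm: the cube is present — its section is the full 28×19 rectangle; the r=3.5 cylinder at (-2, 3) contributes a regular 32-gon of circumradius 3.5; Taking the first minus the rest: starting from the 28×19 cube, the r=3.5 cylinder at (-2, 3) partially overlaps it — only the 5.97 mm² overlap (of its 38.24 mm²) is removed, clipping the outline — 1 connected region. The result has 1 disconnected region.

1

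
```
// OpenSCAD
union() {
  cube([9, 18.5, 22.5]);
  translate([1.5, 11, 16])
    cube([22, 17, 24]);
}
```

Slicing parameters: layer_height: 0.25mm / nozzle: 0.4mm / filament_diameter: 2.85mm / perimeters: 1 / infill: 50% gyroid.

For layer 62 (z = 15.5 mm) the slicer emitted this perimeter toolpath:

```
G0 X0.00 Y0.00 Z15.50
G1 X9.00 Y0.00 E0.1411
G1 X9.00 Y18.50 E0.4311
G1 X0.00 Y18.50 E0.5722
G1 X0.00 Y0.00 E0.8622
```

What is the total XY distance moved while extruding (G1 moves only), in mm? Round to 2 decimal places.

Sum the Euclidean lengths of each G1 segment: total = 55.00 mm.

55.00 mm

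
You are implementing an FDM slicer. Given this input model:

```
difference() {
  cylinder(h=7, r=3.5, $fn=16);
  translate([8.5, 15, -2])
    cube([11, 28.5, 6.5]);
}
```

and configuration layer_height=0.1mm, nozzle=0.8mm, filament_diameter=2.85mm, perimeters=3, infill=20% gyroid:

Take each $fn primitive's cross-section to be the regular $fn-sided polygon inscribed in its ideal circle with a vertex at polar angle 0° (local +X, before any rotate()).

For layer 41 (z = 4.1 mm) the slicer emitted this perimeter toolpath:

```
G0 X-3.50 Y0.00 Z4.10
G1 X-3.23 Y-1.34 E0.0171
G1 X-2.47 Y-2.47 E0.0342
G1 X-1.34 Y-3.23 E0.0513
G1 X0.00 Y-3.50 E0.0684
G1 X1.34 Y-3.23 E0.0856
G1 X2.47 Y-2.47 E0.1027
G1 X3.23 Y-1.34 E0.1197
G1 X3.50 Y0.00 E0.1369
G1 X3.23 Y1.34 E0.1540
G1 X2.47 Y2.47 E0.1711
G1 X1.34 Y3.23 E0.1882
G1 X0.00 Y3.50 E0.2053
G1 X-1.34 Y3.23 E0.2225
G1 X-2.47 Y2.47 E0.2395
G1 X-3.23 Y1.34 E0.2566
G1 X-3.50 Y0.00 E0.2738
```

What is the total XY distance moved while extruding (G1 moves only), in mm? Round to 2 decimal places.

Sum the Euclidean lengths of each G1 segment: total = 21.83 mm.

21.83 mm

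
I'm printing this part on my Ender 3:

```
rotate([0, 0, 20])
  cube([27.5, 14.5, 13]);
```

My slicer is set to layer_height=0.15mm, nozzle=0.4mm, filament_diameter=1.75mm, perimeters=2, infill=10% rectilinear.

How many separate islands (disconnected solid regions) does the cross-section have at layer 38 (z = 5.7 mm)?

At z = 5.7 mm: the cube (footprint 27.5×14.5) is included at this height; (whole slice rotated 20° about Z — lengths, areas and connectivity unchanged). Overall, the cross-section is a single solid region. Island count = 1.

1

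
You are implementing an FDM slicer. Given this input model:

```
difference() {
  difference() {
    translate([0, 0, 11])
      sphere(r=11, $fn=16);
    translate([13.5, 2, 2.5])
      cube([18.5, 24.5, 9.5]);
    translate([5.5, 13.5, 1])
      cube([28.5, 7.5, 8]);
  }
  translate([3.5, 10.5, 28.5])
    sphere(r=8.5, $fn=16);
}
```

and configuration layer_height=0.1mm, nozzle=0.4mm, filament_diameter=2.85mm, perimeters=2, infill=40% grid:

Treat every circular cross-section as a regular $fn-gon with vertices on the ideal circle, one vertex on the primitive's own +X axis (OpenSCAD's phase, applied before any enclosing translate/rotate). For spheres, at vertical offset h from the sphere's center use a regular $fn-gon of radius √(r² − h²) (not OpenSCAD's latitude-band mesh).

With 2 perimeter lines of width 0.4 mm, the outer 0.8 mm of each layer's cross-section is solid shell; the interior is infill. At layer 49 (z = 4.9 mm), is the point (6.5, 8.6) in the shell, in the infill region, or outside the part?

outside

At z = 4.9 mm: the r=11 sphere contributes a regular 16-gon of circumradius √(11²−6.1²) = 9.154; the 18.5×24.5 cube at (13.5, 2) contributes its full rectangle; the 28.5×7.5 cube at (5.5, 13.5) contributes its full rectangle; Subtracting the remaining from the first: starting from the r=11 sphere, the 18.5×24.5 cube at (13.5, 2) misses the remaining region (no effect); the 28.5×7.5 cube at (5.5, 13.5) misses the remaining region (no effect) — 1 connected region; the sphere at (3.5, 10.5) does not reach this height (|z−center|=23.600 > r=8.5); Taking the first minus the rest: none of the subtracted shapes is present at this height, so the result so far is unchanged — 1 connected region. Overall, the cross-section is a single solid region. The nearest boundary edge runs (3.50, 8.46)→(6.47, 6.47); distance from the point to it = 1.78 mm. The point is not inside any of the regions above, so it lies outside the cross-section (1.78 mm from the nearest boundary).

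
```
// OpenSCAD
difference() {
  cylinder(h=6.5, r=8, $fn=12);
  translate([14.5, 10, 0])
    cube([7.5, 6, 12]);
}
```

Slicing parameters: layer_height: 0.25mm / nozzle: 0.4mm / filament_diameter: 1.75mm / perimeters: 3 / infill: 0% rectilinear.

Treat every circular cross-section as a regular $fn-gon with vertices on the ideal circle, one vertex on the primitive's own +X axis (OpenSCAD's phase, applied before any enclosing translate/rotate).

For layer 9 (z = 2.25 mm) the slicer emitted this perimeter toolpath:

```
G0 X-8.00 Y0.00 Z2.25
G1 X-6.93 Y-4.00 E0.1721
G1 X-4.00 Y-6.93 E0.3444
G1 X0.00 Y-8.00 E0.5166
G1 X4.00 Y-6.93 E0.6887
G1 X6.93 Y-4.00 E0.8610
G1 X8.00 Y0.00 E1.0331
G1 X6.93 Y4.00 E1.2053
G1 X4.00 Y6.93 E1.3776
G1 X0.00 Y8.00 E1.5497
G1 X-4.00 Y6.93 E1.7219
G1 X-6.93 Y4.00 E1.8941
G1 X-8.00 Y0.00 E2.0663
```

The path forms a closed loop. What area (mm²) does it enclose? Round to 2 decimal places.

192.05 mm²

Apply the shoelace formula to the sequence of (X, Y) vertices; enclosed area = 192.05 mm².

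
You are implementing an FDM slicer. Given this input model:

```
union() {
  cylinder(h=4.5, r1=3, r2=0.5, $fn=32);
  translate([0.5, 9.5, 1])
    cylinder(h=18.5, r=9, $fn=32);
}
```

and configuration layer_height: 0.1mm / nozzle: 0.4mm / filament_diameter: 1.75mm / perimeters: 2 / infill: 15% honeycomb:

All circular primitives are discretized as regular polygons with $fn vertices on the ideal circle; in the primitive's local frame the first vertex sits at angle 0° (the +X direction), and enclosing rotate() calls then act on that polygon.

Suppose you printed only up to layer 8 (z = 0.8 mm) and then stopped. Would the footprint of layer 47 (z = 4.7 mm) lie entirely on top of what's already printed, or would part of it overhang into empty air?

part overhangs

Compare the two slices. At z = 0.8: the cone (r1=3→r2=0.5) has section circumradius 2.556 here — a regular 32-gon (area = (32/2)·2.556²·sin(360°/32) = 20.39 mm²); the cylinder at (0.5, 9.5) is absent (z outside [1, 19.5]); Merging all regions: only the cone is present, so the union is just that shape — area = 20.39 mm². At z = 4.7: the cone is absent (z outside [0, 4.5]); the r=9 cylinder at (0.5, 9.5) contributes a regular 32-gon of circumradius 9 (area = (32/2)·9.000²·sin(360°/32) = 252.84 mm²); Merging all regions: only the r=9 cylinder at (0.5, 9.5) is present, so the union is just that shape — area = 252.84 mm². Checking containment: at z = 4.7 the cross-section extends beyond the z = 0.8 cross-section by about 245.93 mm².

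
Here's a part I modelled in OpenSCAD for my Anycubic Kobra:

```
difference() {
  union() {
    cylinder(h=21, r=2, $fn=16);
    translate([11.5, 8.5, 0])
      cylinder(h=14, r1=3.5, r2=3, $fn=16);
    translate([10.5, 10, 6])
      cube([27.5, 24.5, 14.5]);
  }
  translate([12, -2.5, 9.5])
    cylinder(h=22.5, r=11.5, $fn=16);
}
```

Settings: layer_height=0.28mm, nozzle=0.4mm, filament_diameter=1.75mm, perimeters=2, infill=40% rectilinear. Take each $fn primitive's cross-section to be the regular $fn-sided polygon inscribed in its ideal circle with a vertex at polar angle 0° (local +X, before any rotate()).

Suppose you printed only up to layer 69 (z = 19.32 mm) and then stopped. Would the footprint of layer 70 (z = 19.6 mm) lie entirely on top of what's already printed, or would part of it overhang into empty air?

Compare the two slices. At z = 19.32: the r=2 cylinder gives a regular 16-gon of circumradius 2 (constant along its height) (area = (16/2)·2.000²·sin(360°/16) = 12.25 mm²); the cone at (11.5, 8.5) is not intersected at this z (z outside [0, 14]); the 27.5×24.5 cube at (10.5, 10) contributes its full rectangle (area 673.75 mm²); Merging all regions: the 2 present regions are separate (no shared area or edge), so areas and boundary lengths simply add and each stays a separate island — area = 686.00 mm²; the r=11.5 cylinder at (12, -2.5) gives a regular 16-gon of circumradius 11.5 (constant along its height) (area = (16/2)·11.500²·sin(360°/16) = 404.88 mm²); Subtracting the remaining from the first: starting from the result so far (686.00 mm²), the r=11.5 cylinder at (12, -2.5) partially overlaps it — only the 2.43 mm² overlap (of its 404.88 mm²) is removed, clipping the outline — area = 683.57 mm². At z = 19.6: the r=2 cylinder contributes a regular 16-gon of circumradius 2 (area = (16/2)·2.000²·sin(360°/16) = 12.25 mm²); the cone at (11.5, 8.5) is absent (z outside [0, 14]); the 27.5×24.5 cube at (10.5, 10) contributes its full rectangle (area 673.75 mm²); Combining (union): the 2 present regions are separate (no shared area or edge), so areas and boundary lengths simply add and each stays a separate island — area = 686.00 mm²; the r=11.5 cylinder at (12, -2.5) gives a regular 16-gon of circumradius 11.5 (constant along its height) (area = (16/2)·11.500²·sin(360°/16) = 404.88 mm²); Subtracting the remaining from the first: starting from the result so far (686.00 mm²), the r=11.5 cylinder at (12, -2.5) partially overlaps it — only the 2.43 mm² overlap (of its 404.88 mm²) is removed, clipping the outline — area = 683.57 mm². Checking containment: the cross-section at z = 19.6 is a subset of the cross-section at z = 19.32.

entirely on top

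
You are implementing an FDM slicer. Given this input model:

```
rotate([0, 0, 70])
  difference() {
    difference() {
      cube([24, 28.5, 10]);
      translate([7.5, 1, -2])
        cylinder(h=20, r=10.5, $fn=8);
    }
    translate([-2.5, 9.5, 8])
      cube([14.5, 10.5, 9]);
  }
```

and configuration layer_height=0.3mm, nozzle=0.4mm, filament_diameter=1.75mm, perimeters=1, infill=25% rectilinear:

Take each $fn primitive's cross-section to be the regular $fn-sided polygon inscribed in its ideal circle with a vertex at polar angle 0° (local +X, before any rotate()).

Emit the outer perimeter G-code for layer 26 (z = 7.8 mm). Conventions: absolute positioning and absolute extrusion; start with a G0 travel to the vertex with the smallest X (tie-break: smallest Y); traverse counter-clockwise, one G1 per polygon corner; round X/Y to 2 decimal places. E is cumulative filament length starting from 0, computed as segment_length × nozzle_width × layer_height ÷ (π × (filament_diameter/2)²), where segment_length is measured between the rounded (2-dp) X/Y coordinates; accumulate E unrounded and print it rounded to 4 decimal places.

G0 X-26.78 Y9.75 Z7.80
G1 X-7.75 Y2.82 E1.0104
G1 X-7.89 Y2.95 E1.0199
G1 X-8.24 Y10.98 E1.4209
G1 X-2.81 Y16.91 E1.8221
G1 X5.22 Y17.26 E2.2231
G1 X6.01 Y16.53 E2.2767
G1 X8.21 Y22.55 E2.5965
G1 X-18.57 Y32.30 E4.0184
G1 X-26.78 Y9.75 E5.2156

At z = 7.8 mm: the cube (footprint 24×28.5) is included at this height; the cylinder at (7.5, 1): section is a regular 8-gon, circumradius r=10.5; After the difference (first − rest): starting from the 24×28.5 cube, the r=10.5 cylinder at (7.5, 1) partially overlaps it — only the 162.85 mm² overlap (of its 311.83 mm²) is removed, clipping the outline — 1 connected region; the cube at (-2.5, 9.5) is absent (z outside [8, 17]); Subtracting the remaining from the first: none of the subtracted shapes is present at this height, so the result so far is unchanged — 1 connected region; (whole slice rotated 70° about Z — lengths, areas and connectivity unchanged). The outline is a single polygon with 9 vertices. Extrusion per mm of travel: 0.4 × 0.3 / (π × 0.875²) = 0.049890. Accumulating E over each segment gives final E = 5.2156.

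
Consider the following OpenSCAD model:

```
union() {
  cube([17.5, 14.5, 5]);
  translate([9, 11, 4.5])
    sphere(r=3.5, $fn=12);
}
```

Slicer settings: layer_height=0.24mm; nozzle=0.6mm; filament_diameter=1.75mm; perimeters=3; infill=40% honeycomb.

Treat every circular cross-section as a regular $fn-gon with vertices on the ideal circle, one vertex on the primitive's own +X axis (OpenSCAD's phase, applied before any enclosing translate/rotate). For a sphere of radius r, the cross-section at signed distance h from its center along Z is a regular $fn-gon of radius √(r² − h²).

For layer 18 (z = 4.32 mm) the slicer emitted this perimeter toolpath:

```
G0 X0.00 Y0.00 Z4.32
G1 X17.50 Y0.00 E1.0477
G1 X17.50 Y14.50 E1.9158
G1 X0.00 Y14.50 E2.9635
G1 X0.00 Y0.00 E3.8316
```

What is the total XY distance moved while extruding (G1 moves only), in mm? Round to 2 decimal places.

Sum the Euclidean lengths of each G1 segment: total = 64.00 mm.

64.00 mm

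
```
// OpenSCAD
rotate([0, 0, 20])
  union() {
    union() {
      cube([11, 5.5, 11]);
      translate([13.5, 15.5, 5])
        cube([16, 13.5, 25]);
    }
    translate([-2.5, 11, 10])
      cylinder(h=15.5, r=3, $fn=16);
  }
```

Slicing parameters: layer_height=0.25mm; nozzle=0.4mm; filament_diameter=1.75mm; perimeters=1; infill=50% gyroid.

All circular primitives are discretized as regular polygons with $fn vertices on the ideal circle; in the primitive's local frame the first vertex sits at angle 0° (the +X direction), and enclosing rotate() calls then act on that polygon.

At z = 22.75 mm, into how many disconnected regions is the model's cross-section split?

At z = 22.75 mm: the cube does not reach this height (z outside [0, 11]); the cube at (13.5, 15.5) (footprint 16×13.5) is included at this height; Taking the union: only the 16×13.5 cube at (13.5, 15.5) is present, so the union is just that shape — 1 connected region; the r=3 cylinder at (-2.5, 11) gives a regular 16-gon of circumradius 3 (constant along its height); Combining (union): the 2 present regions are separate (no shared area or edge), so areas and boundary lengths simply add and each stays a separate island — 2 connected regions; (rotated 20° about Z; rotation is an isometry so areas/perimeters/island counts are preserved). The result has 2 disconnected regions.

2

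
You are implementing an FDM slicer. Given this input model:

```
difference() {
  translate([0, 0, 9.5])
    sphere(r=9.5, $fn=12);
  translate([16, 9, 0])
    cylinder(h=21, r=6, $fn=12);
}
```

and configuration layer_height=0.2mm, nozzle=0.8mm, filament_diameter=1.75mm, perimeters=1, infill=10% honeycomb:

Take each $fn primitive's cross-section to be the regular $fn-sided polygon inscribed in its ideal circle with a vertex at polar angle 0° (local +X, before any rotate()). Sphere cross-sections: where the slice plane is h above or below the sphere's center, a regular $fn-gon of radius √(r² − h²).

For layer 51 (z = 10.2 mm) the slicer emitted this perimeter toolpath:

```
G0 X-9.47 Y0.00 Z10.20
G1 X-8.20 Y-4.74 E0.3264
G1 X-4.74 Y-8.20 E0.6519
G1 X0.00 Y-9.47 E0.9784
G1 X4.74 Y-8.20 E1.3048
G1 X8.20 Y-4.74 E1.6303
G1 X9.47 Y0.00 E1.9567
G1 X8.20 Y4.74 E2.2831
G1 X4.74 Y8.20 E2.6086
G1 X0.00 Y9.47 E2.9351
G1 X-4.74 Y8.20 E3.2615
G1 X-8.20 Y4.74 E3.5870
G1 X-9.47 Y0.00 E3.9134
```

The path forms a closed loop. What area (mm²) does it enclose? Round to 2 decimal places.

269.10 mm²

Apply the shoelace formula to the sequence of (X, Y) vertices; enclosed area = 269.10 mm².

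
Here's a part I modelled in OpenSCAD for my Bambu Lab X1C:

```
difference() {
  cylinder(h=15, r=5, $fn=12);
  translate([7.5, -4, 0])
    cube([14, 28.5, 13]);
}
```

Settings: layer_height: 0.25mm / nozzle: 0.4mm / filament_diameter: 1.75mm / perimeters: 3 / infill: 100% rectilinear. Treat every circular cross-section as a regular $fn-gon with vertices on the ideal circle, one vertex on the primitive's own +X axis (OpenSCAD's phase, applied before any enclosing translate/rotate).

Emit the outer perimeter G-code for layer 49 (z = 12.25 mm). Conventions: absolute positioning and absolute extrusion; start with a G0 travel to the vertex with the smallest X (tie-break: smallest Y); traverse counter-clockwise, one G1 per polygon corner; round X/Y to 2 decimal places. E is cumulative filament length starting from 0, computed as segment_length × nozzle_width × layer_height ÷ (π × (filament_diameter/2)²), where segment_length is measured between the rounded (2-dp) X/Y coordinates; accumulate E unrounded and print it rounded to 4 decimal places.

At z = 12.25 mm: the r=5 cylinder contributes a regular 12-gon of circumradius 5; the cube at (7.5, -4) (footprint 14×28.5) is included at this height; Taking the first minus the rest: starting from the r=5 cylinder, the 14×28.5 cube at (7.5, -4) misses the remaining region (no effect) — 1 connected region. The outline is a single polygon with 12 vertices. Extrusion per mm of travel: 0.4 × 0.25 / (π × 0.875²) = 0.041575. Accumulating E over each segment gives final E = 1.2912.

G0 X-5.00 Y0.00 Z12.25
G1 X-4.33 Y-2.50 E0.1076
G1 X-2.50 Y-4.33 E0.2152
G1 X0.00 Y-5.00 E0.3228
G1 X2.50 Y-4.33 E0.4304
G1 X4.33 Y-2.50 E0.5380
G1 X5.00 Y0.00 E0.6456
G1 X4.33 Y2.50 E0.7532
G1 X2.50 Y4.33 E0.8608
G1 X0.00 Y5.00 E0.9684
G1 X-2.50 Y4.33 E1.0760
G1 X-4.33 Y2.50 E1.1836
G1 X-5.00 Y0.00 E1.2912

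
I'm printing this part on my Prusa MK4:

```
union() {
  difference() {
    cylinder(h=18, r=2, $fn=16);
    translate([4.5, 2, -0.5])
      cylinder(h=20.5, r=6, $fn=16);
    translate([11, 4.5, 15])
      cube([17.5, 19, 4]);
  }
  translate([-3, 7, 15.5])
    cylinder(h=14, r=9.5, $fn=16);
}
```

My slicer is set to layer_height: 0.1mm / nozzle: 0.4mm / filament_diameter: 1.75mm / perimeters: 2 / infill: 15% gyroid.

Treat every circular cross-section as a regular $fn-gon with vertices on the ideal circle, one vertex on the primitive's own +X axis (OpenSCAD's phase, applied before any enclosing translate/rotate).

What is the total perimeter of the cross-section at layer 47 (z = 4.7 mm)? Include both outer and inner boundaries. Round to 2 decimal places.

At z = 4.7 mm: the cylinder: section is a regular 16-gon, circumradius r=2 (perimeter = 2·16·2.000·sin(180°/16) = 12.49 mm); the r=6 cylinder at (4.5, 2) gives a regular 16-gon of circumradius 6 (constant along its height) (perimeter = 2·16·6.000·sin(180°/16) = 37.46 mm); the cube at (11, 4.5) does not reach this height (z outside [15, 19]); Taking the first minus the rest: starting from the r=2 cylinder, the r=6 cylinder at (4.5, 2) partially overlaps it — only the 9.54 mm² overlap (of its 110.21 mm²) is removed, clipping the outline — boundary = 8.59 mm; the cylinder at (-3, 7) is not intersected at this z (z outside [15.5, 29.5]); Combining (union): only the result so far is present, so the union is just that shape — boundary = 8.59 mm. Overall, the cross-section is a single solid region. Total boundary length (outer) = 8.59 mm.

8.59 mm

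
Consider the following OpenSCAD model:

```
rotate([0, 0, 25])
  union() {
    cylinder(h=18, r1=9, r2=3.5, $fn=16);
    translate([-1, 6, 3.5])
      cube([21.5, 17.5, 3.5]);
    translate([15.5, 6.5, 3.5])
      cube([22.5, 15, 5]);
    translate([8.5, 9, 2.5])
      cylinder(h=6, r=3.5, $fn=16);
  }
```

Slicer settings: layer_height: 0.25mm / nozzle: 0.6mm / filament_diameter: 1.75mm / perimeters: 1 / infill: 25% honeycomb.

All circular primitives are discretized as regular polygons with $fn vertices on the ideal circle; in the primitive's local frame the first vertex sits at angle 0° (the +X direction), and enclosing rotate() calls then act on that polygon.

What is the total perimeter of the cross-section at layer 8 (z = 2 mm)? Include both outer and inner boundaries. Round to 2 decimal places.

52.37 mm

At z = 2 mm: the cone (r1=9→r2=3.5) has section circumradius 8.389 here — a regular 16-gon (perimeter = 2·16·8.389·sin(180°/16) = 52.37 mm); the cube at (-1, 6) is not intersected at this z (z outside [3.5, 7]); the cube at (15.5, 6.5) does not reach this height (z outside [3.5, 8.5]); the cylinder at (8.5, 9) is absent (z outside [2.5, 8.5]); Merging all regions: only the cone is present, so the union is just that shape — boundary = 52.37 mm; (whole slice rotated 25° about Z — lengths, areas and connectivity unchanged). Overall, the cross-section is a single solid region. Total boundary length (outer) = 52.37 mm.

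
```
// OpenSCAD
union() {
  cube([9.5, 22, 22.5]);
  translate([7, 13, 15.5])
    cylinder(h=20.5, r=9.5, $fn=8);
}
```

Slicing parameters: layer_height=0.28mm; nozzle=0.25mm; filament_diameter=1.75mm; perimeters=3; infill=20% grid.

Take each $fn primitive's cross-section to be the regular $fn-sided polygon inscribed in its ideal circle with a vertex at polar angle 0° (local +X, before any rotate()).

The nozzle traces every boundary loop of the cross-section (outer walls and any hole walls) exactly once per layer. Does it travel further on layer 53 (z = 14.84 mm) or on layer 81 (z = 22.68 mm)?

Layer 53 (z = 14.84): the cube is present — its section is the full 9.5×22 rectangle (perimeter 63.00 mm); the cylinder at (7, 13) is absent (z outside [15.5, 36]); Combining (union): only the 9.5×22 cube is present, so the union is just that shape — boundary = 63.00 mm. So its perimeter = 63.00 mm. Layer 81 (z = 22.68): the cube is absent (z outside [0, 22.5]); the r=9.5 cylinder at (7, 13) gives a regular 8-gon of circumradius 9.5 (constant along its height) (perimeter = 2·8·9.500·sin(180°/8) = 58.17 mm); Taking the union: only the r=9.5 cylinder at (7, 13) is present, so the union is just that shape — boundary = 58.17 mm. So its perimeter = 58.17 mm. Layer 53 is larger (63.00 vs 58.17 mm).

layer 53 (z = 14.84 mm)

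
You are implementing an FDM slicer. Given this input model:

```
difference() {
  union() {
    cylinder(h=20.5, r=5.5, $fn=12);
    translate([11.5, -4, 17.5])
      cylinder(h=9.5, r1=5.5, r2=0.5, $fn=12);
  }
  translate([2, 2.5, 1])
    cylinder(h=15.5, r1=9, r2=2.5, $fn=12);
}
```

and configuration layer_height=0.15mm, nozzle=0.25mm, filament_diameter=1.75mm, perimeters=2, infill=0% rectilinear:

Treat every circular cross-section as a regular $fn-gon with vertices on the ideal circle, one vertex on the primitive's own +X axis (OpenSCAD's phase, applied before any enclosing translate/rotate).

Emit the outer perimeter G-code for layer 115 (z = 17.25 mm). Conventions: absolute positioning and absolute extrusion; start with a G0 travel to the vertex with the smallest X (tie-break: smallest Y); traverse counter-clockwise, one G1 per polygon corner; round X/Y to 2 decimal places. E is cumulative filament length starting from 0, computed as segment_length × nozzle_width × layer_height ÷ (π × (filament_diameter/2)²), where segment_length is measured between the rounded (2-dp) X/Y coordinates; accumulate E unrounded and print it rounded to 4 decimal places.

At z = 17.25 mm: the r=5.5 cylinder contributes a regular 12-gon of circumradius 5.5; the cone at (11.5, -4) is absent (z outside [17.5, 27]); Combining (union): only the r=5.5 cylinder is present, so the union is just that shape — 1 connected region; the cone at (2, 2.5) does not reach this height (z outside [1, 16.5]); Taking the first minus the rest: none of the subtracted shapes is present at this height, so that combined region is unchanged — 1 connected region. The outline is a single polygon with 12 vertices. Extrusion per mm of travel: 0.25 × 0.15 / (π × 0.875²) = 0.015591. Accumulating E over each segment gives final E = 0.5325.

G0 X-5.50 Y0.00 Z17.25
G1 X-4.76 Y-2.75 E0.0444
G1 X-2.75 Y-4.76 E0.0887
G1 X0.00 Y-5.50 E0.1331
G1 X2.75 Y-4.76 E0.1775
G1 X4.76 Y-2.75 E0.2218
G1 X5.50 Y0.00 E0.2662
G1 X4.76 Y2.75 E0.3106
G1 X2.75 Y4.76 E0.3550
G1 X0.00 Y5.50 E0.3994
G1 X-2.75 Y4.76 E0.4437
G1 X-4.76 Y2.75 E0.4881
G1 X-5.50 Y0.00 E0.5325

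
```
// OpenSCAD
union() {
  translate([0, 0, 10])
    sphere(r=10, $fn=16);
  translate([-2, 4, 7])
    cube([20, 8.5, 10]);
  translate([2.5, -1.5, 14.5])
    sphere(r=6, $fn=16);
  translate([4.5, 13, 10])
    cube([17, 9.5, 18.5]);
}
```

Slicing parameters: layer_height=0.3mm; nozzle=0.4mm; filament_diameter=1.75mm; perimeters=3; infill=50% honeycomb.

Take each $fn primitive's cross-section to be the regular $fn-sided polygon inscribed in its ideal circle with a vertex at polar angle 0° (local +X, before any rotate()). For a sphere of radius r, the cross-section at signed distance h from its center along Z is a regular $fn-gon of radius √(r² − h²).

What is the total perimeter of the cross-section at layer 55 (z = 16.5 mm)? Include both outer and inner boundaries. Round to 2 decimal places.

At z = 16.5 mm: the r=10 sphere slices to a regular 16-gon of circumradius 7.599 (√(r²−h²) with h=6.5 from center) (perimeter = 2·16·7.599·sin(180°/16) = 47.44 mm); the cube at (-2, 4) is present — its section is the full 20×8.5 rectangle (perimeter 57.00 mm); the r=6 sphere at (2.5, -1.5) contributes a regular 16-gon of circumradius √(6²−2²) = 5.657 (perimeter = 2·16·5.657·sin(180°/16) = 35.32 mm); the cube at (4.5, 13) is present — its section is the full 17×9.5 rectangle (perimeter 53.00 mm); Taking the union: the regions partially overlap (shared area 113.26 mm²), so the edge portions inside another operand are dropped and the merged outline is re-measured after clipping — boundary = 137.48 mm. Overall, the cross-section has 2 separate islands. Total boundary length (outer) = 137.48 mm.

137.48 mm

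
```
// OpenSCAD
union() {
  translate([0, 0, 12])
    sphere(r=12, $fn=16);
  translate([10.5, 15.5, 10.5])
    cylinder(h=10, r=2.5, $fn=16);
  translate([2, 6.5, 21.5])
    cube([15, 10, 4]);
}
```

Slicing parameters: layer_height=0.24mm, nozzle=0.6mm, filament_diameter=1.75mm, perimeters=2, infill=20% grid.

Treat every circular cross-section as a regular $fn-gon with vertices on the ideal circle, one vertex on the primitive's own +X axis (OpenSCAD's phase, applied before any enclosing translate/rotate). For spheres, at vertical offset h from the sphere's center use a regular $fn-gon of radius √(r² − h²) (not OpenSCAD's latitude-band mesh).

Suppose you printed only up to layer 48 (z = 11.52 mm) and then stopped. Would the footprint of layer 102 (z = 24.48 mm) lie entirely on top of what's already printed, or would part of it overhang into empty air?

part overhangs

Compare the two slices. At z = 11.52: the sphere: section is a regular 16-gon, circumradius = √(r²−h²) = √(12²−0.48²) = 11.990 (area = (16/2)·11.990²·sin(360°/16) = 440.15 mm²); the r=2.5 cylinder at (10.5, 15.5) gives a regular 16-gon of circumradius 2.5 (constant along its height) (area = (16/2)·2.500²·sin(360°/16) = 19.13 mm²); the cube at (2, 6.5) does not reach this height (z outside [21.5, 25.5]); Combining (union): the 2 present regions are separate (no shared area or edge), so areas and boundary lengths simply add and each stays a separate island — area = 459.28 mm². At z = 24.48: the sphere does not reach this height (|z−center|=12.480 > r=12); the cylinder at (10.5, 15.5) is absent (z outside [10.5, 20.5]); the 15×10 cube at (2, 6.5) contributes its full rectangle (area 150.00 mm²); Combining (union): only the 15×10 cube at (2, 6.5) is present, so the union is just that shape — area = 150.00 mm². Checking containment: at z = 24.48 the cross-section extends beyond the z = 11.52 cross-section by about 109.06 mm².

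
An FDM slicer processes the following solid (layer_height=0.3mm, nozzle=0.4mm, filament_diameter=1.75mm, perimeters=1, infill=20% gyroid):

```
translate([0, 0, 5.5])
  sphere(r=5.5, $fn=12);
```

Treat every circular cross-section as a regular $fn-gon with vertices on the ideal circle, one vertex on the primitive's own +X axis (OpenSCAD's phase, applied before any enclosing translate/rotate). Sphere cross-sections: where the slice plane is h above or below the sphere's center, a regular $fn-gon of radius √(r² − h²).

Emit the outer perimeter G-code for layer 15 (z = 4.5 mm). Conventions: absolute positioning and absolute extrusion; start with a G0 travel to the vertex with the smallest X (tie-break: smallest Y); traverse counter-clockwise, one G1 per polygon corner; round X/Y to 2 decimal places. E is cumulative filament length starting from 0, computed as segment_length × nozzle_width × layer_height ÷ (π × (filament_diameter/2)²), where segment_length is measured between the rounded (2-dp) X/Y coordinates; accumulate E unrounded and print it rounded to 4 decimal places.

G0 X-5.41 Y0.00 Z4.50
G1 X-4.68 Y-2.70 E0.1395
G1 X-2.70 Y-4.68 E0.2792
G1 X0.00 Y-5.41 E0.4188
G1 X2.70 Y-4.68 E0.5583
G1 X4.68 Y-2.70 E0.6980
G1 X5.41 Y0.00 E0.8376
G1 X4.68 Y2.70 E0.9771
G1 X2.70 Y4.68 E1.1168
G1 X0.00 Y5.41 E1.2563
G1 X-2.70 Y4.68 E1.3959
G1 X-4.68 Y2.70 E1.5356
G1 X-5.41 Y0.00 E1.6751

At z = 4.5 mm: the r=5.5 sphere contributes a regular 12-gon of circumradius √(5.5²−1²) = 5.408. The outline is a single polygon with 12 vertices. Extrusion per mm of travel: 0.4 × 0.3 / (π × 0.875²) = 0.049890. Accumulating E over each segment gives final E = 1.6751.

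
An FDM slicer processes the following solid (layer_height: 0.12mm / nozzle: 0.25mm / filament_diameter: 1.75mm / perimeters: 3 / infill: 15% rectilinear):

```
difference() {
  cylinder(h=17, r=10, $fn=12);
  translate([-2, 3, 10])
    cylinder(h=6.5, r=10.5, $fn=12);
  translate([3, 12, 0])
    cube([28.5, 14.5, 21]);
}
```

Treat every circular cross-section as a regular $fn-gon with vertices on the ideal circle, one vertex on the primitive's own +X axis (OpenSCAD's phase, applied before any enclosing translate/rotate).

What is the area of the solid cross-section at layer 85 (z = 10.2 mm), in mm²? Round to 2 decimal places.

57.22 mm²

At z = 10.2 mm: the r=10 cylinder contributes a regular 12-gon of circumradius 10 (area = (12/2)·10.000²·sin(360°/12) = 300.00 mm²); the cylinder at (-2, 3): section is a regular 12-gon, circumradius r=10.5 (area = (12/2)·10.500²·sin(360°/12) = 330.75 mm²); the cube at (3, 12) (footprint 28.5×14.5) is included at this height (area 413.25 mm²); After the difference (first − rest): starting from the r=10 cylinder (300.00 mm²), the r=10.5 cylinder at (-2, 3) partially overlaps it — only the 242.78 mm² overlap (of its 330.75 mm²) is removed, clipping the outline; the 28.5×14.5 cube at (3, 12) misses the remaining region (no effect) — area = 57.22 mm². Overall, the cross-section is a single solid region. Net area = 57.22 mm².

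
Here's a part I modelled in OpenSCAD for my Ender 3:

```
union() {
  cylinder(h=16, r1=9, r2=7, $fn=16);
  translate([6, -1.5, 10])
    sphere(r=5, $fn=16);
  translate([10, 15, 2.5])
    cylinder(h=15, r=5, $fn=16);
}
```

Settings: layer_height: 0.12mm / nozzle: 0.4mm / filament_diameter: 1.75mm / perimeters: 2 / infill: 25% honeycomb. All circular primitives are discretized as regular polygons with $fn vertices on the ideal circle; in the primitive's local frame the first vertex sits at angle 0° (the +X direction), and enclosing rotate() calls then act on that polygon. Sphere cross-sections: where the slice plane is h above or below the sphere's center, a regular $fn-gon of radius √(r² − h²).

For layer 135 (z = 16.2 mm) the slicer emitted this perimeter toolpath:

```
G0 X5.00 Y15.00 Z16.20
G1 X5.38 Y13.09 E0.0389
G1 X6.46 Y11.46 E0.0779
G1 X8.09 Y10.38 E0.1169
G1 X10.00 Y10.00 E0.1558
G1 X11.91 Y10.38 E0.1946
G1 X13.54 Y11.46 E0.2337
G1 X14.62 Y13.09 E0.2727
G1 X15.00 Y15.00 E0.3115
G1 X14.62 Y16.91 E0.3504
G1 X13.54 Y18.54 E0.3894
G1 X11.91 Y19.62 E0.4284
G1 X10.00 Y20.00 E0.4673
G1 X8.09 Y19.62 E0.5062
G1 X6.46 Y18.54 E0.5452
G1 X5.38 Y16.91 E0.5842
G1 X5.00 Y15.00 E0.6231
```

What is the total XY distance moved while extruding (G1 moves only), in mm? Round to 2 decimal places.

31.22 mm

Sum the Euclidean lengths of each G1 segment: total = 31.22 mm.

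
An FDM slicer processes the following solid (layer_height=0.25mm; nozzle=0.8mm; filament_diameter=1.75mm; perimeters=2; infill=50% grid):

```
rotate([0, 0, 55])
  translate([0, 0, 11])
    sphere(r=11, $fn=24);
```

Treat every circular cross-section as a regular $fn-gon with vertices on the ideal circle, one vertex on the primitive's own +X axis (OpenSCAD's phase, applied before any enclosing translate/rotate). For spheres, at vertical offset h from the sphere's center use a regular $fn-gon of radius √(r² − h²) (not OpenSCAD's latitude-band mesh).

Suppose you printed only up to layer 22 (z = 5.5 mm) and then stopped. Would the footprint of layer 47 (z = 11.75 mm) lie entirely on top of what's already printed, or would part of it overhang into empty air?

Compare the two slices. At z = 5.5: the r=11 sphere slices to a regular 24-gon of circumradius 9.526 (√(r²−h²) with h=5.5 from center) (area = (24/2)·9.526²·sin(360°/24) = 281.85 mm²); (rotated 55° about Z; rotation is an isometry so areas/perimeters/island counts are preserved). At z = 11.75: the sphere: section is a regular 24-gon, circumradius = √(r²−h²) = √(11²−0.75²) = 10.974 (area = (24/2)·10.974²·sin(360°/24) = 374.06 mm²); (whole slice rotated 55° about Z — lengths, areas and connectivity unchanged). Checking containment: at z = 11.75 the cross-section extends beyond the z = 5.5 cross-section by about 92.20 mm².

part overhangs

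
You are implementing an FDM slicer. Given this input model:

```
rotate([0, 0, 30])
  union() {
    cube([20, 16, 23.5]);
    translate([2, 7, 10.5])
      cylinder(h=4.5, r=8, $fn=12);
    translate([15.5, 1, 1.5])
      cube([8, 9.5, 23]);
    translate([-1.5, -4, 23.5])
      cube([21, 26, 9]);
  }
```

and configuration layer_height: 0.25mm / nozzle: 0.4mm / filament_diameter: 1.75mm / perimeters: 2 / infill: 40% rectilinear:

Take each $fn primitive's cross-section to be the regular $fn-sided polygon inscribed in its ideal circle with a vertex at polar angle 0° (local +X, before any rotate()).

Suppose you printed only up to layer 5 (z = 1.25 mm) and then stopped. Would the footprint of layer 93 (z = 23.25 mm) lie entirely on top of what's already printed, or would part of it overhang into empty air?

part overhangs

Compare the two slices. At z = 1.25: the cube is present — its section is the full 20×16 rectangle (area 320.00 mm²); the cylinder at (2, 7) is absent (z outside [10.5, 15]); the cube at (15.5, 1) is absent (z outside [1.5, 24.5]); the cube at (-1.5, -4) is not intersected at this z (z outside [23.5, 32.5]); Taking the union: only the 20×16 cube is present, so the union is just that shape — area = 320.00 mm²; (rotated 30° about Z; rotation is an isometry so areas/perimeters/island counts are preserved). At z = 23.25: the cube (footprint 20×16) is included at this height (area 320.00 mm²); the cylinder at (2, 7) is absent (z outside [10.5, 15]); the cube at (15.5, 1) (footprint 8×9.5) is included at this height (area 76.00 mm²); the cube at (-1.5, -4) is absent (z outside [23.5, 32.5]); Taking the union: the regions partially overlap — summed areas 396.00 mm² minus the doubly-counted overlap 42.75 mm² gives 353.25 mm² — area = 353.25 mm²; (whole slice rotated 30° about Z — lengths, areas and connectivity unchanged). Checking containment: at z = 23.25 the cross-section extends beyond the z = 1.25 cross-section by about 33.25 mm².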